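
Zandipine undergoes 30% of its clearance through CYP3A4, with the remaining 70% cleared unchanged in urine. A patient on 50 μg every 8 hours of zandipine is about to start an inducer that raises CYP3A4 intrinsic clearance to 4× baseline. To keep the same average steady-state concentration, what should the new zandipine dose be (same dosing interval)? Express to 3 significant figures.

95.0 μg

The CYP3A4 pathway (30% of clearance) increases to 4× activity: 0.3 × 4 = 1.2.
Non-CYP routes (70%) are unchanged.
New clearance relative to baseline: 1.2 + 0.7 = 1.9.
To maintain the same steady-state level, dose must scale with clearance: new dose = 50 × 1.9 = 95.0 μg.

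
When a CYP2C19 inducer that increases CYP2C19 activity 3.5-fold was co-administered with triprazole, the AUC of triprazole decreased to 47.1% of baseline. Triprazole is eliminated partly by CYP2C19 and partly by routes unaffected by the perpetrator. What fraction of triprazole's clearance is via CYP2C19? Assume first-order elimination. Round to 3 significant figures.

CL'/CL = 1 / 0.471 = 2.123
3.5·fm + (1 − fm) = 2.123
fm = (2.123 − 1) / (3.5 − 1) = 0.449

0.449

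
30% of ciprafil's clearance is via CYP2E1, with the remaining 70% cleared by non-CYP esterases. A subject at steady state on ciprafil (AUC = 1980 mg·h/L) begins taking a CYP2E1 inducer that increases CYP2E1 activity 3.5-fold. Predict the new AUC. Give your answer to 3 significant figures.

1.13 × 10³ mg·h/L

The CYP2E1 pathway (30% of clearance) rises to 3.5× activity: 0.3 × 3.5 = 1.05.
Non-CYP routes (70%) are unchanged.
Relative clearance = 1.05 + 0.7 = 1.75.
New AUC = baseline ÷ relative clearance = 1980 / 1.75 = 1.13 × 10³ mg·h/L.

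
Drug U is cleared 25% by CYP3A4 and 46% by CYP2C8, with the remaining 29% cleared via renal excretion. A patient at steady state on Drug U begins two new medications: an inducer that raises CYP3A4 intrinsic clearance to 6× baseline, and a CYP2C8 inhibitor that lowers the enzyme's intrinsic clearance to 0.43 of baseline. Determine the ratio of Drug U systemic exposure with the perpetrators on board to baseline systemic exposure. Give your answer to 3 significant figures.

The CYP3A4 pathway (25% of clearance) rises to 6× activity: 0.25 × 6 = 1.5.
The CYP2C8 pathway (46% of clearance) falls to 0.43× activity: 0.46 × 0.43 = 0.1978.
The remaining 29% of clearance is unaffected.
CL_new/CL_old = 1.5 + 0.1978 + 0.29 = 1.9878.
Because systemic exposure varies inversely with clearance, the combined effect is 1 / 1.9878 = 0.503.

0.503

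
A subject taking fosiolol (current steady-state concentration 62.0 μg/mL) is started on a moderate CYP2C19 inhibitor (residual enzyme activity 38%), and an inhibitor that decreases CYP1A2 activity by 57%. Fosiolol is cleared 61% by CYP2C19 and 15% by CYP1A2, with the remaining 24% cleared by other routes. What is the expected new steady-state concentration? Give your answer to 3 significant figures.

116 μg/mL

The CYP2C19 pathway (61% of clearance) is reduced to 0.38× activity: 0.61 × 0.38 = 0.2318.
The CYP1A2 pathway (15% of clearance) drops to 0.43× activity: 0.15 × 0.43 = 0.0645.
Non-CYP routes (24%) are unchanged.
Relative clearance = 0.2318 + 0.0645 + 0.24 = 0.5363.
Dividing the baseline by the relative clearance: 62.0 / 0.5363 = 116 μg/mL.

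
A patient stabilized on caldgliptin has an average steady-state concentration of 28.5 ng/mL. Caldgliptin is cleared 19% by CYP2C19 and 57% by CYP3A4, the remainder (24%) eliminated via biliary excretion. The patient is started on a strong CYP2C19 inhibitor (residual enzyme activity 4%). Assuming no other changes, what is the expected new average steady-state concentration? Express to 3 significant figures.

34.9 ng/mL

The CYP2C19 pathway (19% of clearance) falls to 0.04× activity: 0.19 × 0.04 = 0.0076.
CYP3A4 (57%) and the residual 24% are unaffected.
CL_new/CL_old = 0.0076 + 0.57 + 0.24 = 0.8176.
Average steady-state concentration ∝ 1/CL, so new value = 28.5 / 0.8176 = 34.9 ng/mL.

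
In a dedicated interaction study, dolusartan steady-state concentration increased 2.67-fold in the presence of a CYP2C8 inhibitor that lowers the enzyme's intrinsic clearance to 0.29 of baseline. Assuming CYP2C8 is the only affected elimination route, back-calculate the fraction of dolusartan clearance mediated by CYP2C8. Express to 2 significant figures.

0.88

Let fm be the CYP2C8 fraction. New clearance relative to baseline = fm × 0.29 + (1 − fm).
Steady-state concentration ratio = 1 / (new CL fraction), so new CL fraction = 1 / 2.67 = 0.3745.
fm × 0.29 + 1 − fm = 0.3745  ⇒  fm × (0.29 − 1) = −0.6255  ⇒  fm = 0.88.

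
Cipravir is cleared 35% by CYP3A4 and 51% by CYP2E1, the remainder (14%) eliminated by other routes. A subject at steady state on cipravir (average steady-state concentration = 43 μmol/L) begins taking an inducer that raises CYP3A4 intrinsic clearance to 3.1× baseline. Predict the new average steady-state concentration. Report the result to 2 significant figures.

The CYP3A4 pathway (35% of clearance) rises to 3.1× activity: 0.35 × 3.1 = 1.085.
CYP2E1 (51%) and the residual 14% are unaffected.
New clearance relative to baseline: 1.085 + 0.51 + 0.14 = 1.735.
New average steady-state concentration = baseline ÷ relative clearance = 43 / 1.735 = 25 μmol/L.

25 μmol/L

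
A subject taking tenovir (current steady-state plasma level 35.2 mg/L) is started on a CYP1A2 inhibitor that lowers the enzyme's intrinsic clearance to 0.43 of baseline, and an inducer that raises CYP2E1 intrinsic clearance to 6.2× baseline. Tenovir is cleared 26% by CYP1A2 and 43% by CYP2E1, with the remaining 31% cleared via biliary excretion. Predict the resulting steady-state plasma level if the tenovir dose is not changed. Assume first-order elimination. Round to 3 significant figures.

11.4 mg/L

The CYP1A2 pathway (26% of clearance) drops to 0.43× activity: 0.26 × 0.43 = 0.1118.
The CYP2E1 pathway (43% of clearance) increases to 6.2× activity: 0.43 × 6.2 = 2.666.
The remaining 31% of clearance is unaffected.
New clearance relative to baseline: 0.1118 + 2.666 + 0.31 = 3.0878.
New steady-state plasma level = 35.2 / 3.0878 = 11.4 mg/L (concentration scales inversely with clearance).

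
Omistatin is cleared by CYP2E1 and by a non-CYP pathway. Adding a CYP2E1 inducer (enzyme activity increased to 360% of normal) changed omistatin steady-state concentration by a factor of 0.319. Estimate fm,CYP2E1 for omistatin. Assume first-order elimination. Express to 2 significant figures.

Let fm be the CYP2E1 fraction. New clearance relative to baseline = fm × 3.6 + (1 − fm).
Steady-state concentration ratio = 1 / (new CL fraction), so new CL fraction = 1 / 0.319 = 3.135.
fm × 3.6 + 1 − fm = 3.135  ⇒  fm × (3.6 − 1) = 2.135  ⇒  fm = 0.82.

0.82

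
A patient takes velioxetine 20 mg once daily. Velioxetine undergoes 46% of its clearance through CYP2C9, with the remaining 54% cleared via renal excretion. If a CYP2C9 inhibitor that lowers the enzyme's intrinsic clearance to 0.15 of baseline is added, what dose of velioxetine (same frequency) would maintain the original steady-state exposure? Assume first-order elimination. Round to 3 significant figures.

12.2 mg

CYP2C9: 0.46 × 0.15 = 0.069
Other: 0.54 (unchanged)
Relative clearance = 0.069 + 0.54 = 0.609.
To maintain the same steady-state level, dose must scale with clearance: new dose = 20 × 0.609 = 12.2 mg.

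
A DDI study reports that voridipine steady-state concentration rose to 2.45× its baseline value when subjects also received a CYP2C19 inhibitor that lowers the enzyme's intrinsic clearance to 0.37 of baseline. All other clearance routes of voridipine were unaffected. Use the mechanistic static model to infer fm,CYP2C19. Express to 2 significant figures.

Write x for the fraction cleared via CYP2C19. The observed steady-state concentration change means clearance fell to 1/2.45 = 0.4082 of baseline.
Setting x·0.37 + (1 − x) = 0.4082 and solving: x = (0.4082 − 1)/(0.37 − 1) = 0.94.

0.94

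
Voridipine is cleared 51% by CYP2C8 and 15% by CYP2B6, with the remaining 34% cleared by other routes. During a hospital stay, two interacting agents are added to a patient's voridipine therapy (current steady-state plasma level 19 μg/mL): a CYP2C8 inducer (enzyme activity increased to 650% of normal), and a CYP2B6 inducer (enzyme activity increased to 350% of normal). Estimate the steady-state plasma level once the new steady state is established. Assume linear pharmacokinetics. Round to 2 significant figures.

4.5 μg/mL

The CYP2C8 pathway (51% of clearance) is boosted to 6.5× activity: 0.51 × 6.5 = 3.315.
The CYP2B6 pathway (15% of clearance) rises to 3.5× activity: 0.15 × 3.5 = 0.525.
The remaining 34% of clearance is unaffected.
New clearance relative to baseline: 3.315 + 0.525 + 0.34 = 4.18.
New steady-state plasma level = 19 / 4.18 = 4.5 μg/mL (concentration scales inversely with clearance).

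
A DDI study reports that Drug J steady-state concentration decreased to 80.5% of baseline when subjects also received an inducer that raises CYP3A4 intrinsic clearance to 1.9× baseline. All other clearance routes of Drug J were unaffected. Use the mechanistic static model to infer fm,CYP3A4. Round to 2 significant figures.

Call the CYP3A4 fraction fm. After the interaction, CL_new/CL_old = fm × 1.9 + (1 − fm).
Steady-state concentration ratio = 1 / (new CL fraction), so new CL fraction = 1 / 0.805 = 1.242.
fm × 1.9 + 1 − fm = 1.242  ⇒  fm × (1.9 − 1) = 0.2422  ⇒  fm = 0.27.

0.27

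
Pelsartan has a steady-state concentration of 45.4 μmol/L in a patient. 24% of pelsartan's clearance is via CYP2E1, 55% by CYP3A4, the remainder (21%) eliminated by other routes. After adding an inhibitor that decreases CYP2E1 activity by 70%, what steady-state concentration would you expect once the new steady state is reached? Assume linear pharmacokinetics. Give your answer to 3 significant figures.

54.6 μmol/L

The CYP2E1 pathway (24% of clearance) falls to 0.3× activity: 0.24 × 0.3 = 0.072.
CYP3A4 (55%) and the residual 21% are unaffected.
New clearance relative to baseline: 0.072 + 0.55 + 0.21 = 0.832.
New steady-state concentration = baseline ÷ relative clearance = 45.4 / 0.832 = 54.6 μmol/L.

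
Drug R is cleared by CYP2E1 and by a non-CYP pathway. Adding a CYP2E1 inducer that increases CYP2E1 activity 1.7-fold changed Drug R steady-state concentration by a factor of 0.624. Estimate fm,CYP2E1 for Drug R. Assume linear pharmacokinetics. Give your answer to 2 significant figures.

CL'/CL = 1 / 0.624 = 1.603
1.7·fm + (1 − fm) = 1.603
fm = (1.603 − 1) / (1.7 − 1) = 0.86

0.86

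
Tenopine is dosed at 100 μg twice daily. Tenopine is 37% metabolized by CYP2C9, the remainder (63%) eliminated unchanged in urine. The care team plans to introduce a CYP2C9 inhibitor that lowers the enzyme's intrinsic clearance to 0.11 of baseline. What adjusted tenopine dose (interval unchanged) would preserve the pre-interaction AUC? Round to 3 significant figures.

The CYP2C9 pathway (37% of clearance) drops to 0.11× activity: 0.37 × 0.11 = 0.0407.
The remaining 63% of clearance is unaffected.
CL_new/CL_old = 0.0407 + 0.63 = 0.6707.
Css,avg = (dose rate)/CL, so holding Css fixed requires dose ∝ CL: 100 × 0.6707 = 67.1 μg.

67.1 μg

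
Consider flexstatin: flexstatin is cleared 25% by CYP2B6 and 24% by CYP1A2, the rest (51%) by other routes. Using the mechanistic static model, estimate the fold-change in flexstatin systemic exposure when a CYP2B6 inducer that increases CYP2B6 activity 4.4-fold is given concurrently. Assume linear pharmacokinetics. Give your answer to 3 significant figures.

0.541

CYP2B6: 0.25 × 4.4 = 1.1
CYP1A2: 0.24 (unchanged)
Other: 0.51 (unchanged)
CL_new/CL_old = 1.1 + 0.24 + 0.51 = 1.85.
Systemic exposure is inversely proportional to clearance, so the fold-change is 1 / 1.85 = 0.541.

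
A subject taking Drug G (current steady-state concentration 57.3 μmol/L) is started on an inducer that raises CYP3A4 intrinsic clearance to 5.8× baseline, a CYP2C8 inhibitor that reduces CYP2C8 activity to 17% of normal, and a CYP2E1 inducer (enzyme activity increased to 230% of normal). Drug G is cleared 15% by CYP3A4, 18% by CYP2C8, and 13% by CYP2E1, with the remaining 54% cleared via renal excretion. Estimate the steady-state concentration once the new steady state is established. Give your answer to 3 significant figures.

CYP3A4: 0.15 × 5.8 = 0.87
CYP2C8: 0.18 × 0.17 = 0.0306
CYP2E1: 0.13 × 2.3 = 0.299
Other: 0.54 (unchanged)
Relative clearance = 0.87 + 0.0306 + 0.299 + 0.54 = 1.7396.
New steady-state concentration = 57.3 / 1.7396 = 32.9 μmol/L (concentration scales inversely with clearance).

32.9 μmol/L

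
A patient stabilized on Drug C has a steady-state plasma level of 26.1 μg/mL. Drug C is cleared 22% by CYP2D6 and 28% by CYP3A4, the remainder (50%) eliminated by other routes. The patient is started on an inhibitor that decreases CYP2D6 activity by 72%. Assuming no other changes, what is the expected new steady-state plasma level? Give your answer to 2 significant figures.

CYP2D6: 0.22 × 0.28 = 0.0616
CYP3A4: 0.28 (unchanged)
Other: 0.5 (unchanged)
New clearance relative to baseline: 0.0616 + 0.28 + 0.5 = 0.8416.
With dosing unchanged, steady-state plasma level scales as 1/CL: 26.1 / 0.8416 = 31 μg/mL.

31 μg/mL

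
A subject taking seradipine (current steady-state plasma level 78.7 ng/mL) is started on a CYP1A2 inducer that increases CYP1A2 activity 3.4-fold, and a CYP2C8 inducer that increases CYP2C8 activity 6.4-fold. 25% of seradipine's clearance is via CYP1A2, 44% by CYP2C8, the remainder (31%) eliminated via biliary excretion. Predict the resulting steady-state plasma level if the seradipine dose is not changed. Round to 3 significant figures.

The CYP1A2 pathway (25% of clearance) increases to 3.4× activity: 0.25 × 3.4 = 0.85.
The CYP2C8 pathway (44% of clearance) rises to 6.4× activity: 0.44 × 6.4 = 2.816.
The remaining 31% of clearance is unaffected.
CL_new/CL_old = 0.85 + 2.816 + 0.31 = 3.976.
Steady-state plasma level ∝ 1/CL: new value = 78.7 / 3.976 = 19.8 ng/mL.

19.8 ng/mL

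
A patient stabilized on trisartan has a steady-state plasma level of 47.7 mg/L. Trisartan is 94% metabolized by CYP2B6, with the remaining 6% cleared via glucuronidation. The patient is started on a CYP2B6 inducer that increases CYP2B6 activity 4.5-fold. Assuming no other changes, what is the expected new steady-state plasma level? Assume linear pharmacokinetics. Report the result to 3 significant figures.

11.1 mg/L

The CYP2B6 pathway (94% of clearance) rises to 4.5× activity: 0.94 × 4.5 = 4.23.
Non-CYP routes (6%) are unchanged.
New clearance relative to baseline: 4.23 + 0.06 = 4.29.
With dosing unchanged, steady-state plasma level scales as 1/CL: 47.7 / 4.29 = 11.1 mg/L.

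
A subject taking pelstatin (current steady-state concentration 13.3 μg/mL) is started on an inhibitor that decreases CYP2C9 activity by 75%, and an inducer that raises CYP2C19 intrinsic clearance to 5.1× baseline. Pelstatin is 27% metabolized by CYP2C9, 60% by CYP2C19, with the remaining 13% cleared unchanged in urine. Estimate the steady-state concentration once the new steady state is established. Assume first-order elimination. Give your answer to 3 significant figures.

The CYP2C9 pathway (27% of clearance) falls to 0.25× activity: 0.27 × 0.25 = 0.0675.
The CYP2C19 pathway (60% of clearance) rises to 5.1× activity: 0.6 × 5.1 = 3.06.
Non-CYP routes (13%) are unchanged.
CL_new/CL_old = 0.0675 + 3.06 + 0.13 = 3.2575.
Steady-state concentration ∝ 1/CL: new value = 13.3 / 3.2575 = 4.08 μg/mL.

4.08 μg/mL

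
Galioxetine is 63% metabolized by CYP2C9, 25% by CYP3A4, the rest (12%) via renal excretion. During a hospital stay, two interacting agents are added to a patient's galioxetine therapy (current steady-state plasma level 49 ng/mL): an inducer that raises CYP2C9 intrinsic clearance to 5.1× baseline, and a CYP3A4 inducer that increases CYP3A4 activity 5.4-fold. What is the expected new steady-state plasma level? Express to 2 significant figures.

CYP2C9: 0.63 × 5.1 = 3.213
CYP3A4: 0.25 × 5.4 = 1.35
Other: 0.12 (unchanged)
Relative clearance = 3.213 + 1.35 + 0.12 = 4.683.
New steady-state plasma level = 49 / 4.683 = 10 ng/mL (concentration scales inversely with clearance).

10 ng/mL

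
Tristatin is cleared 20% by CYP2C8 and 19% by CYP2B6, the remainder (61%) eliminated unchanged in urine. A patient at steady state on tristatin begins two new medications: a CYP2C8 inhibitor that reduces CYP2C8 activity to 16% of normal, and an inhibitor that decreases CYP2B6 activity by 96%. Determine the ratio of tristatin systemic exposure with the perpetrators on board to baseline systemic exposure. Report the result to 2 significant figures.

The CYP2C8 pathway (20% of clearance) falls to 0.16× activity: 0.2 × 0.16 = 0.032.
The CYP2B6 pathway (19% of clearance) is reduced to 0.04× activity: 0.19 × 0.04 = 0.0076.
The remaining 61% of clearance is unaffected.
Relative clearance = 0.032 + 0.0076 + 0.61 = 0.6496.
Net systemic exposure ratio = 1 / 0.6496 = 1.5.

1.5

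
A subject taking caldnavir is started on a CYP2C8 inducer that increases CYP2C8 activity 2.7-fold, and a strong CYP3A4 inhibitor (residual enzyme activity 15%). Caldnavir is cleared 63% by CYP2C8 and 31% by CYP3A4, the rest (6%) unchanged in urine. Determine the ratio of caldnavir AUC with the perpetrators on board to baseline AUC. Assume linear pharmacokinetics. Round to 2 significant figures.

CYP2C8: 0.63 × 2.7 = 1.701
CYP3A4: 0.31 × 0.15 = 0.0465
Other: 0.06 (unchanged)
New clearance relative to baseline: 1.701 + 0.0465 + 0.06 = 1.8075.
Net AUC ratio = 1 / 1.8075 = 0.55.

0.55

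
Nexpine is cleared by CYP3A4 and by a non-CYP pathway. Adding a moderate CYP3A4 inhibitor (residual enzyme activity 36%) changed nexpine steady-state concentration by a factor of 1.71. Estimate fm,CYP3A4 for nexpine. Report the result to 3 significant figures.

Write x for the fraction cleared via CYP3A4. The observed steady-state concentration change means clearance fell to 1/1.71 = 0.5848 of baseline.
Setting x·0.36 + (1 − x) = 0.5848 and solving: x = (0.5848 − 1)/(0.36 − 1) = 0.649.

0.649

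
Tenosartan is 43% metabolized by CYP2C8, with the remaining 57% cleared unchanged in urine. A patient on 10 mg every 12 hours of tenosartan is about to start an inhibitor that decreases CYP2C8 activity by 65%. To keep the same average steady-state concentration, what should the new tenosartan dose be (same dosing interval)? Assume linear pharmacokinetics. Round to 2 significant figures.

CYP2C8: 0.43 × 0.35 = 0.1505
Other: 0.57 (unchanged)
New clearance relative to baseline: 0.1505 + 0.57 = 0.7205.
Exposure is unchanged when dose changes in proportion to clearance. New dose = 10 mg × 0.7205 = 7.2 mg.

7.2 mg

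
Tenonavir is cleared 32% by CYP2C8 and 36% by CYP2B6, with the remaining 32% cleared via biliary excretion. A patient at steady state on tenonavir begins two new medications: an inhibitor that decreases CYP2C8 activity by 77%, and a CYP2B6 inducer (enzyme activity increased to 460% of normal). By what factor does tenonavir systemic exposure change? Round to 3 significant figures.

0.488

CYP2C8: 0.32 × 0.23 = 0.0736
CYP2B6: 0.36 × 4.6 = 1.656
Other: 0.32 (unchanged)
Relative clearance = 0.0736 + 1.656 + 0.32 = 2.0496.
Systemic exposure ∝ 1/CL: fold-change = 1 / 2.0496 = 0.488.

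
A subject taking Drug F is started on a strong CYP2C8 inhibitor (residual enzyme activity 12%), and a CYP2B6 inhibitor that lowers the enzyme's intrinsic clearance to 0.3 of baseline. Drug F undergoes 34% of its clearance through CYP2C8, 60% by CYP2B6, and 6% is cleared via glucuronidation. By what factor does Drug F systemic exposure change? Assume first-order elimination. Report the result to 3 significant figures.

3.56

The CYP2C8 pathway (34% of clearance) falls to 0.12× activity: 0.34 × 0.12 = 0.0408.
The CYP2B6 pathway (60% of clearance) is reduced to 0.3× activity: 0.6 × 0.3 = 0.18.
The remaining 6% of clearance is unaffected.
Relative clearance = 0.0408 + 0.18 + 0.06 = 0.2808.
Because systemic exposure varies inversely with clearance, the combined effect is 1 / 0.2808 = 3.56.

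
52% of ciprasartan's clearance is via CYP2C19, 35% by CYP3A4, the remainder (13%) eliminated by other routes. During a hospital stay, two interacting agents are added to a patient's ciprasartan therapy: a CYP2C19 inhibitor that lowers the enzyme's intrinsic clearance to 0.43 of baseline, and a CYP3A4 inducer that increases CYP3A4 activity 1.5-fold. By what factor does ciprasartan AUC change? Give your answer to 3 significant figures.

1.14

The CYP2C19 pathway (52% of clearance) is reduced to 0.43× activity: 0.52 × 0.43 = 0.2236.
The CYP3A4 pathway (35% of clearance) increases to 1.5× activity: 0.35 × 1.5 = 0.525.
The remaining 13% of clearance is unaffected.
CL_new/CL_old = 0.2236 + 0.525 + 0.13 = 0.8786.
Because AUC varies inversely with clearance, the combined effect is 1 / 0.8786 = 1.14.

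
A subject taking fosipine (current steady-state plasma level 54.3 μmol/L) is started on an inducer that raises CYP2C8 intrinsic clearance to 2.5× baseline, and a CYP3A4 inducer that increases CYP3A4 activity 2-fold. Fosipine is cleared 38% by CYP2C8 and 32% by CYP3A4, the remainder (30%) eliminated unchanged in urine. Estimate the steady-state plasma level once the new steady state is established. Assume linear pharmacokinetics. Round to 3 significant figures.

28.7 μmol/L

The CYP2C8 pathway (38% of clearance) rises to 2.5× activity: 0.38 × 2.5 = 0.95.
The CYP3A4 pathway (32% of clearance) rises to 2× activity: 0.32 × 2 = 0.64.
Non-CYP routes (30%) are unchanged.
CL_new/CL_old = 0.95 + 0.64 + 0.3 = 1.89.
New steady-state plasma level = 54.3 / 1.89 = 28.7 μmol/L (concentration scales inversely with clearance).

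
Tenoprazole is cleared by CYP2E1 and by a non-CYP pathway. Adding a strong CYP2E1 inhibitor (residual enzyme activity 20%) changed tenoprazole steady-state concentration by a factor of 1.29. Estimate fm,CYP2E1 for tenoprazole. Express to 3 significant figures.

CL'/CL = 1 / 1.29 = 0.7752
0.2·fm + (1 − fm) = 0.7752
fm = (0.7752 − 1) / (0.2 − 1) = 0.281

0.281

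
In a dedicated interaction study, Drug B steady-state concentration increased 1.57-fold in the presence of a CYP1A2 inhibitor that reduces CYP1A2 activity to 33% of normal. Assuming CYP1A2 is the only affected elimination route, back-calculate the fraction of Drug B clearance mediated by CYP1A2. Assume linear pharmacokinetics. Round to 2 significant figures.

0.54

Call the CYP1A2 fraction fm. After the interaction, CL_new/CL_old = fm × 0.33 + (1 − fm).
Steady-state concentration ratio = 1 / (new CL fraction), so new CL fraction = 1 / 1.57 = 0.6369.
fm × 0.33 + 1 − fm = 0.6369  ⇒  fm × (0.33 − 1) = −0.3631  ⇒  fm = 0.54.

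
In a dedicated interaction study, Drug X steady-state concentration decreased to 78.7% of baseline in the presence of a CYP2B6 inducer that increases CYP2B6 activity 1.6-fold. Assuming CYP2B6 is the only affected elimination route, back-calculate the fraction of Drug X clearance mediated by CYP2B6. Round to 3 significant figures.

0.451

Let x = fm,CYP2B6. Because steady-state concentration ∝ 1/CL, relative clearance rose to 1/0.787 = 1.271.
Setting x·1.6 + (1 − x) = 1.271 and solving: x = (1.271 − 1)/(1.6 − 1) = 0.451.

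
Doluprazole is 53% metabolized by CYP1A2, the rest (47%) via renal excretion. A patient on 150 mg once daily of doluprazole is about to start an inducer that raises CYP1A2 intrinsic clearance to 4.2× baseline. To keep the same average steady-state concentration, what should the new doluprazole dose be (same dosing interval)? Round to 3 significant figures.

404 mg

CYP1A2: 0.53 × 4.2 = 2.226
Other: 0.47 (unchanged)
CL_new/CL_old = 2.226 + 0.47 = 2.696.
Exposure is unchanged when dose changes in proportion to clearance. New dose = 150 mg × 2.696 = 404 mg.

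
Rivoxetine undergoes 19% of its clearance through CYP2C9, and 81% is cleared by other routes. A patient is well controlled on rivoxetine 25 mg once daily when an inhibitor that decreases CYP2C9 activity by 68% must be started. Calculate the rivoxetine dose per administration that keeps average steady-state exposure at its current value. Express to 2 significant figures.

CYP2C9: 0.19 × 0.32 = 0.0608
Other: 0.81 (unchanged)
Relative clearance = 0.0608 + 0.81 = 0.8708.
To maintain the same steady-state level, dose must scale with clearance: new dose = 25 × 0.8708 = 22 mg.

22 mg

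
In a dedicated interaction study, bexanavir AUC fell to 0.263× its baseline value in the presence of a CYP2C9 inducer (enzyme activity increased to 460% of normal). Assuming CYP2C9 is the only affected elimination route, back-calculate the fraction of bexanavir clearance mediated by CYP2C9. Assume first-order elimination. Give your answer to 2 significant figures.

Call the CYP2C9 fraction fm. After the interaction, CL_new/CL_old = fm × 4.6 + (1 − fm).
AUC ratio = 1 / (new CL fraction), so new CL fraction = 1 / 0.263 = 3.802.
fm × 4.6 + 1 − fm = 3.802  ⇒  fm × (4.6 − 1) = 2.802  ⇒  fm = 0.78.

0.78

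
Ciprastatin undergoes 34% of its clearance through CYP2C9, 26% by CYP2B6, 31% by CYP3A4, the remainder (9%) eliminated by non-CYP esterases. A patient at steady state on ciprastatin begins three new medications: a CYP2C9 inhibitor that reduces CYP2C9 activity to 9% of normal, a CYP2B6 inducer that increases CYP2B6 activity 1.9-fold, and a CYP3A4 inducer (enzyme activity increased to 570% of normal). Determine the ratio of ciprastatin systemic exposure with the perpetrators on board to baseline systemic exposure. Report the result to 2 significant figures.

The CYP2C9 pathway (34% of clearance) falls to 0.09× activity: 0.34 × 0.09 = 0.0306.
The CYP2B6 pathway (26% of clearance) increases to 1.9× activity: 0.26 × 1.9 = 0.494.
The CYP3A4 pathway (31% of clearance) is boosted to 5.7× activity: 0.31 × 5.7 = 1.767.
Non-CYP routes (9%) are unchanged.
CL_new/CL_old = 0.0306 + 0.494 + 1.767 + 0.09 = 2.3816.
Because systemic exposure varies inversely with clearance, the combined effect is 1 / 2.3816 = 0.42.

0.42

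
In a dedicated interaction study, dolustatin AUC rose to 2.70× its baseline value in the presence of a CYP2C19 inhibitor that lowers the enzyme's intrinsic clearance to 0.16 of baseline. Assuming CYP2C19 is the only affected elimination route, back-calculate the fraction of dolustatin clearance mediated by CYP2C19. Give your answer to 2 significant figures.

CL'/CL = 1 / 2.70 = 0.3704
0.16·fm + (1 − fm) = 0.3704
fm = (0.3704 − 1) / (0.16 − 1) = 0.75

0.75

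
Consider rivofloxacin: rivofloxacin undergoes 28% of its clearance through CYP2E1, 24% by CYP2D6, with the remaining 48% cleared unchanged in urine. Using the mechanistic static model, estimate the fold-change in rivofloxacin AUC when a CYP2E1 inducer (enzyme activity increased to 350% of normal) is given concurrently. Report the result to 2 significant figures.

0.59

The CYP2E1 pathway (28% of clearance) is boosted to 3.5× activity: 0.28 × 3.5 = 0.98.
CYP2D6 (24%) and the residual 48% are unaffected.
CL_new/CL_old = 0.98 + 0.24 + 0.48 = 1.7.
AUC is inversely proportional to clearance, so the fold-change is 1 / 1.7 = 0.59.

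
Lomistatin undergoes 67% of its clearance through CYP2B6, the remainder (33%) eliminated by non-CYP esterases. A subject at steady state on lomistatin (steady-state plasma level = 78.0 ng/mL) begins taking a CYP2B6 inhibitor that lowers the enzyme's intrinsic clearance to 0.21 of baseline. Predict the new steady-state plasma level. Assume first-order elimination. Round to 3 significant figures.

166 ng/mL

The CYP2B6 pathway (67% of clearance) drops to 0.21× activity: 0.67 × 0.21 = 0.1407.
Non-CYP routes (33%) are unchanged.
Relative clearance = 0.1407 + 0.33 = 0.4707.
With dosing unchanged, steady-state plasma level scales as 1/CL: 78.0 / 0.4707 = 166 ng/mL.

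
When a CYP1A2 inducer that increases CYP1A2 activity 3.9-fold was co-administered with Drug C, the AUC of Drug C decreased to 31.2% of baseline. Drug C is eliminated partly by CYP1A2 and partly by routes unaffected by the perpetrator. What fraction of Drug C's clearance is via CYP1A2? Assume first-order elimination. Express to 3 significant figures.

0.760

Let fm be the CYP1A2 fraction. New clearance relative to baseline = fm × 3.9 + (1 − fm).
AUC ratio = 1 / (new CL fraction), so new CL fraction = 1 / 0.312 = 3.205.
fm × 3.9 + 1 − fm = 3.205  ⇒  fm × (3.9 − 1) = 2.205  ⇒  fm = 0.760.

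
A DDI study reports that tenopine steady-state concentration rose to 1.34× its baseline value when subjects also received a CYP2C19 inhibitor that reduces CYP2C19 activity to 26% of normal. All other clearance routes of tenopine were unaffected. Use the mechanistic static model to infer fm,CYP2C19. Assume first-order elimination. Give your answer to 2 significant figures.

0.34

Call the CYP2C19 fraction fm. After the interaction, CL_new/CL_old = fm × 0.26 + (1 − fm).
Steady-state concentration ratio = 1 / (new CL fraction), so new CL fraction = 1 / 1.34 = 0.7463.
fm × 0.26 + 1 − fm = 0.7463  ⇒  fm × (0.26 − 1) = −0.2537  ⇒  fm = 0.34.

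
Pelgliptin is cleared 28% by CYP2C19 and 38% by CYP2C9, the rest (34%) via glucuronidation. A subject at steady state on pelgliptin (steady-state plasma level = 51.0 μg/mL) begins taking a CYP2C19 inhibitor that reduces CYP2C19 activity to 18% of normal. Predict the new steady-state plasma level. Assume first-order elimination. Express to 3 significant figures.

66.2 μg/mL

The CYP2C19 pathway (28% of clearance) drops to 0.18× activity: 0.28 × 0.18 = 0.0504.
CYP2C9 (38%) and the residual 34% are unaffected.
Relative clearance = 0.0504 + 0.38 + 0.34 = 0.7704.
With dosing unchanged, steady-state plasma level scales as 1/CL: 51.0 / 0.7704 = 66.2 μg/mL.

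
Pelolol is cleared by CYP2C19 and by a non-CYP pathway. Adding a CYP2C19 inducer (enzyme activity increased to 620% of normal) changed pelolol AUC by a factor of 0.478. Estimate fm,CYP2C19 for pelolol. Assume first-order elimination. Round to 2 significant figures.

0.21

Let fm be the CYP2C19 fraction. New clearance relative to baseline = fm × 6.2 + (1 − fm).
AUC ratio = 1 / (new CL fraction), so new CL fraction = 1 / 0.478 = 2.092.
fm × 6.2 + 1 − fm = 2.092  ⇒  fm × (6.2 − 1) = 1.092  ⇒  fm = 0.21.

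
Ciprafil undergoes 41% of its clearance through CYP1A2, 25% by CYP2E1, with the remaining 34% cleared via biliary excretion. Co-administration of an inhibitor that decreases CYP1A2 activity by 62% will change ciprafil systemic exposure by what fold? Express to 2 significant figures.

1.3

CYP1A2: 0.41 × 0.38 = 0.1558
CYP2E1: 0.25 (unchanged)
Other: 0.34 (unchanged)
Relative clearance = 0.1558 + 0.25 + 0.34 = 0.7458.
Systemic exposure is inversely proportional to clearance, so the fold-change is 1 / 0.7458 = 1.3.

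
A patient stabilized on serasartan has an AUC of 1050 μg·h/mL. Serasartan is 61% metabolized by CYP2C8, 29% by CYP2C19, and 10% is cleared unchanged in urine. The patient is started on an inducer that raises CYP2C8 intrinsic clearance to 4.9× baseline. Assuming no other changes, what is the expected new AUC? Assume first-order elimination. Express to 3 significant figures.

311 μg·h/mL

The CYP2C8 pathway (61% of clearance) increases to 4.9× activity: 0.61 × 4.9 = 2.989.
CYP2C19 (29%) and the residual 10% are unaffected.
Relative clearance = 2.989 + 0.29 + 0.1 = 3.379.
New AUC = baseline ÷ relative clearance = 1050 / 3.379 = 311 μg·h/mL.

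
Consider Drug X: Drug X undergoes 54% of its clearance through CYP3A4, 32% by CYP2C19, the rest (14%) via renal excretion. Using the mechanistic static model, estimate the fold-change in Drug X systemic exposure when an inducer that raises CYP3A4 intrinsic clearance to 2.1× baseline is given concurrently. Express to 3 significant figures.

CYP3A4: 0.54 × 2.1 = 1.134
CYP2C19: 0.32 (unchanged)
Other: 0.14 (unchanged)
New clearance relative to baseline: 1.134 + 0.32 + 0.14 = 1.594.
Systemic exposure ratio = CL_old/CL_new = 1 / 1.594 = 0.627.

0.627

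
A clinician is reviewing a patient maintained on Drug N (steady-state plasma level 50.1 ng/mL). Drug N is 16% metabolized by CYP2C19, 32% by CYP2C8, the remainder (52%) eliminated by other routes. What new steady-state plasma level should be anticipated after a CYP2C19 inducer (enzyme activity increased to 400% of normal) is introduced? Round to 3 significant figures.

33.9 ng/mL

The CYP2C19 pathway (16% of clearance) rises to 4× activity: 0.16 × 4 = 0.64.
CYP2C8 (32%) and the residual 52% are unaffected.
New clearance relative to baseline: 0.64 + 0.32 + 0.52 = 1.48.
With dosing unchanged, steady-state plasma level scales as 1/CL: 50.1 / 1.48 = 33.9 ng/mL.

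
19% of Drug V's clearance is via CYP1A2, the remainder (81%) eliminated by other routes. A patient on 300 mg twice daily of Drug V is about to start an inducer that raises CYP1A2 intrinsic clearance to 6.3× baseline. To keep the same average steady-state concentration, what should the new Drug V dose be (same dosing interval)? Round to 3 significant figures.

602 mg

The CYP1A2 pathway (19% of clearance) rises to 6.3× activity: 0.19 × 6.3 = 1.197.
Non-CYP routes (81%) are unchanged.
CL_new/CL_old = 1.197 + 0.81 = 2.007.
To maintain the same steady-state level, dose must scale with clearance: new dose = 300 × 2.007 = 602 mg.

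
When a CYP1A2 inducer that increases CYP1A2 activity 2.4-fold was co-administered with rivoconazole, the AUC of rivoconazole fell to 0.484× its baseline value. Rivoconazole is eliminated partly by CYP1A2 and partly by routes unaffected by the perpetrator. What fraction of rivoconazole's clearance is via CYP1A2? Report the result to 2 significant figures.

Call the CYP1A2 fraction fm. After the interaction, CL_new/CL_old = fm × 2.4 + (1 − fm).
AUC ratio = 1 / (new CL fraction), so new CL fraction = 1 / 0.484 = 2.066.
fm × 2.4 + 1 − fm = 2.066  ⇒  fm × (2.4 − 1) = 1.066  ⇒  fm = 0.76.

0.76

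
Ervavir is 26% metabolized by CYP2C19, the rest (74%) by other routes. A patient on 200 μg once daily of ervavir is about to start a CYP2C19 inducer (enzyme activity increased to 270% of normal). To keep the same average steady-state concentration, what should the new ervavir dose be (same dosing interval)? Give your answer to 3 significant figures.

The CYP2C19 pathway (26% of clearance) is boosted to 2.7× activity: 0.26 × 2.7 = 0.702.
The remaining 74% of clearance is unaffected.
Relative clearance = 0.702 + 0.74 = 1.442.
To maintain the same steady-state level, dose must scale with clearance: new dose = 200 × 1.442 = 288 μg.

288 μg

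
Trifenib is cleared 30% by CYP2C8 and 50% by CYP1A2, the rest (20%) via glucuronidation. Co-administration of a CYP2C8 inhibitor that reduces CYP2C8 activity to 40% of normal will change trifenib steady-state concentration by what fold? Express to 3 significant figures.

The CYP2C8 pathway (30% of clearance) falls to 0.4× activity: 0.3 × 0.4 = 0.12.
CYP1A2 (50%) and the residual 20% are unaffected.
CL_new/CL_old = 0.12 + 0.5 + 0.2 = 0.82.
Steady-state concentration is inversely proportional to clearance, so the fold-change is 1 / 0.82 = 1.22.

1.22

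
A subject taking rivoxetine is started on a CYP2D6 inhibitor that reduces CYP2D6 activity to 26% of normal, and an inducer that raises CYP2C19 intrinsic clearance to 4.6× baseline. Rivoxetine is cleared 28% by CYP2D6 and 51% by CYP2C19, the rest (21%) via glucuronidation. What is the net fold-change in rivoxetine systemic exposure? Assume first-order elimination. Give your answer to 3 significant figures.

The CYP2D6 pathway (28% of clearance) drops to 0.26× activity: 0.28 × 0.26 = 0.0728.
The CYP2C19 pathway (51% of clearance) is boosted to 4.6× activity: 0.51 × 4.6 = 2.346.
The remaining 21% of clearance is unaffected.
CL_new/CL_old = 0.0728 + 2.346 + 0.21 = 2.6288.
Because systemic exposure varies inversely with clearance, the combined effect is 1 / 2.6288 = 0.380.

0.380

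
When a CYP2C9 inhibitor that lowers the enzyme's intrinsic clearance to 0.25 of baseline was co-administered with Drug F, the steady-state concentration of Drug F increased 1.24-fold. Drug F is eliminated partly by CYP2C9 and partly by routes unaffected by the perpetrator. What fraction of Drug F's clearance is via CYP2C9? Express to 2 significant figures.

Let fm be the CYP2C9 fraction. New clearance relative to baseline = fm × 0.25 + (1 − fm).
Steady-state concentration ratio = 1 / (new CL fraction), so new CL fraction = 1 / 1.24 = 0.8065.
fm × 0.25 + 1 − fm = 0.8065  ⇒  fm × (0.25 − 1) = −0.1935  ⇒  fm = 0.26.

0.26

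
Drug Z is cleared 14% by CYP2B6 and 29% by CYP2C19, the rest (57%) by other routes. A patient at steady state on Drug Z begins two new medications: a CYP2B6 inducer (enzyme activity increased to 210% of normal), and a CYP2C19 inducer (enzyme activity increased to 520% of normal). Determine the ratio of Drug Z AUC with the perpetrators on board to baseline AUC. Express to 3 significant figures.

0.422

The CYP2B6 pathway (14% of clearance) is boosted to 2.1× activity: 0.14 × 2.1 = 0.294.
The CYP2C19 pathway (29% of clearance) is boosted to 5.2× activity: 0.29 × 5.2 = 1.508.
Non-CYP routes (57%) are unchanged.
New clearance relative to baseline: 0.294 + 1.508 + 0.57 = 2.372.
AUC ∝ 1/CL: fold-change = 1 / 2.372 = 0.422.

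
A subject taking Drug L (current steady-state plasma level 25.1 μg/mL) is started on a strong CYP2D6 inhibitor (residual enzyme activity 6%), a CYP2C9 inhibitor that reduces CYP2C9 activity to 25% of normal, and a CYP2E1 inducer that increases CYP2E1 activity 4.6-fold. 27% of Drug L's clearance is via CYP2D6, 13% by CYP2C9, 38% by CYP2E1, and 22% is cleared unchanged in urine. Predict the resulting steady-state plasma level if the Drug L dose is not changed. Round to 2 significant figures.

The CYP2D6 pathway (27% of clearance) falls to 0.06× activity: 0.27 × 0.06 = 0.0162.
The CYP2C9 pathway (13% of clearance) is reduced to 0.25× activity: 0.13 × 0.25 = 0.0325.
The CYP2E1 pathway (38% of clearance) increases to 4.6× activity: 0.38 × 4.6 = 1.748.
The remaining 22% of clearance is unaffected.
New clearance relative to baseline: 0.0162 + 0.0325 + 1.748 + 0.22 = 2.0167.
Steady-state plasma level ∝ 1/CL: new value = 25.1 / 2.0167 = 12 μg/mL.

12 μg/mL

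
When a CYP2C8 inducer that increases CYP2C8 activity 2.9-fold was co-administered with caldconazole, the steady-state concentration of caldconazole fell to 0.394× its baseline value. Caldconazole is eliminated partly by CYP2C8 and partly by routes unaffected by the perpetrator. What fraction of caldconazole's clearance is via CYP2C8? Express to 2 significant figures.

0.81

Write x for the fraction cleared via CYP2C8. The observed steady-state concentration change means clearance rose to 1/0.394 = 2.538 of baseline.
Setting x·2.9 + (1 − x) = 2.538 and solving: x = (2.538 − 1)/(2.9 − 1) = 0.81.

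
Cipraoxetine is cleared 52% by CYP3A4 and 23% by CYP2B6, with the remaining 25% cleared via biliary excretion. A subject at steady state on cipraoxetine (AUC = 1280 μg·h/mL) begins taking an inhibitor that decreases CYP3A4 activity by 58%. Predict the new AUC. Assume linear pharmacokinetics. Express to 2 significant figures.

1.8 × 10³ μg·h/mL

CYP3A4: 0.52 × 0.42 = 0.2184
CYP2B6: 0.23 (unchanged)
Other: 0.25 (unchanged)
Relative clearance = 0.2184 + 0.23 + 0.25 = 0.6984.
With dosing unchanged, AUC scales as 1/CL: 1280 / 0.6984 = 1.8 × 10³ μg·h/mL.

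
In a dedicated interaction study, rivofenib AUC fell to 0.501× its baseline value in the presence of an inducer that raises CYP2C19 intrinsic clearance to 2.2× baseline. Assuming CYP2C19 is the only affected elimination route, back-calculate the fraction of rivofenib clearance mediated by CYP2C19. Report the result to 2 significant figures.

0.83

CL'/CL = 1 / 0.501 = 1.996
2.2·fm + (1 − fm) = 1.996
fm = (1.996 − 1) / (2.2 − 1) = 0.83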